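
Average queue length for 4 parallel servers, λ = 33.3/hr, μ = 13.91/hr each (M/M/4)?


a = λ/μ = 2.3940; ρ = a/4 = 0.5985
P₀ = 0.083650
Lq = P₀·a^c·ρ / (c!·(1−ρ)²) = 0.083650·32.84494·0.5985/(24·0.16121)
= 0.42500

Final: 0.42500


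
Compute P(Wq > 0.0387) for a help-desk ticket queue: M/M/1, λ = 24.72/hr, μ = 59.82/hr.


ρ = 24.72/59.82 = 0.4132
P(Wq > t) = ρ·e^{−(μ−λ)t} = 0.4132·e^{−1.3584}
= 0.4132·0.257079 = 0.106235

Final: 0.106235


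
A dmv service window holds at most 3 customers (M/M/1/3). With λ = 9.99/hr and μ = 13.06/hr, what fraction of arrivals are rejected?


ρ = λ/μ = 9.99/13.06 = 0.7649
P_K = (1−ρ)ρ^K/(1−ρ^(K+1)) = (0.2351·0.447576)/(1 − 0.342365)
= 0.105211/0.657635 = 0.159984

Final: 0.159984


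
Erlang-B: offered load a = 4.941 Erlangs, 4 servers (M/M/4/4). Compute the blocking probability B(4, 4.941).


B(c,a) = (a^c/c!) / Σ_{k=0}^{c} a^k/k!
a^4/4! = 24.834086
Σ terms (k=0..4): 1.00000 + 4.94100 + 12.20674 + 20.10450 + 24.83409 = 63.086328
B = 24.834086/63.086328 = 0.393652

Final: 0.393652


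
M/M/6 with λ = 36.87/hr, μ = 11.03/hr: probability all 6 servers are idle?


a = λ/μ = 36.87/11.03 = 3.3427; ρ = a/c = 0.5571
Σ_{k=0}^{5} a^k/k! (terms k=0..5) = 1.00000 + 3.34270 + 5.58683 + 6.22503 + 5.20211 + 3.47782 = 24.83449
Tail: a^6/(6!(1−ρ)) = 1395.03708/(720·0.4429) = 4.37486
P₀ = 1/(24.83449 + 4.37486) = 1/29.20935 = 0.034236

Final: 0.034236


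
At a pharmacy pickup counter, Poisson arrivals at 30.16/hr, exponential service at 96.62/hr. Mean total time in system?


W = 1/(μ−λ) = 1/(96.62 − 30.16) = 1/66.46 = 0.01505 hr

Final: 0.01505 hr


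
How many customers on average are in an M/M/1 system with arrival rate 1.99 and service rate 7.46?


ρ = λ/μ = 1.99/7.46 = 0.2668
L = ρ/(1−ρ) = 0.2668/(1 − 0.2668) = 0.2668/0.7332 = 0.3638

Final: 0.3638


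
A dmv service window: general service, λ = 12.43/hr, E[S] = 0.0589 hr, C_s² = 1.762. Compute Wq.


ρ = λ·E[S] = 12.43·0.0589 = 0.7321
E[S²] = E[S]²(1+C_s²) = 0.0589²·(1+1.762) = 0.009582
Wq = λ·E[S²]/(2(1−ρ)) = 12.43·0.009582/(2·0.2679) = 0.22231 hr

Final: 0.22231 hr


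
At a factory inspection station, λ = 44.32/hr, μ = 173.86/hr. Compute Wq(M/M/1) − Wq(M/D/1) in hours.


ρ = 44.32/173.86 = 0.2549
Wq(M/M/1) = ρ/(μ−λ) = 0.2549/129.54 = 0.001968 hr
Wq(M/D/1) = ρ/(2(μ−λ)) = 0.0009839 hr
Savings = 0.001968 − 0.0009839 = 0.0009839 hr

Final: 0.0009839 hr


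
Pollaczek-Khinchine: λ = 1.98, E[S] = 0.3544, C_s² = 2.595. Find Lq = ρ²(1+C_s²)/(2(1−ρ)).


ρ = λ·E[S] = 1.98·0.3544 = 0.7017
Lq = ρ²(1+C_s²)/(2(1−ρ)) = 0.4924·(1+2.595)/(2·0.2983)
= 0.4924·3.5950/0.5966 = 2.96723

Final: 2.96723


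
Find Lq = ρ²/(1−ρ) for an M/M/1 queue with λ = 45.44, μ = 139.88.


ρ = 45.44/139.88 = 0.3248
Lq = ρ²/(1−ρ) = 0.1055/0.6752 = 0.1563

Final: 0.1563


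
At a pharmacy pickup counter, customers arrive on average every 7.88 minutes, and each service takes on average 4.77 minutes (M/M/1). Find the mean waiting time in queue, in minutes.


λ = 60/7.88 = 7.6142 /hr
μ = 60/4.77 = 12.5786 /hr
ρ = λ/μ = 7.6142/12.5786 = 0.6053
Wq = ρ/(μ−λ) = 0.6053/(12.5786−7.6142) = 0.12193 hr
In minutes: 0.12193·60 = 7.316 min

Final: 7.316 min


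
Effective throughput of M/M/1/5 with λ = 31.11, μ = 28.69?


ρ = 1.0843; P_K = (1−ρ)ρ^5/(1−ρ^6) = 0.202128
λ_eff = λ(1 − P_K) = 31.11·(1 − 0.202128) = 31.11·0.797872 = 24.8218 /hr

Final: 24.8218 /hr


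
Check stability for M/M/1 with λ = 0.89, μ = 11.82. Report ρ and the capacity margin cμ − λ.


Total capacity cμ = 1·11.82 = 11.82/hr
ρ = λ/(cμ) = 0.89/11.82 = 0.07530
Stable ⇔ ρ < 1: YES
Spare capacity = cμ − λ = 11.82 − 0.89 = 10.93/hr

Final: ρ = 0.07530; stable; margin = 10.93/hr


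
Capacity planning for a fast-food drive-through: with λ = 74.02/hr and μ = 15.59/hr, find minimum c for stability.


Stability requires cμ > λ ⇔ c > λ/μ.
λ/μ = 74.02/15.59 = 4.7479
Minimum integer c = ⌊4.7479⌋ + 1 = 5
Check: 5·15.59 = 77.95 > 74.02, while 4·15.59 = 62.36 ≤ 74.02

Final: 5 servers


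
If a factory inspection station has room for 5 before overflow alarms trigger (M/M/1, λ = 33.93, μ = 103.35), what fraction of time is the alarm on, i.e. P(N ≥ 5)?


ρ = 33.93/103.35 = 0.3283
P(N ≥ n) = ρ^n = 0.3283^5 = 0.003814

Final: 0.003814


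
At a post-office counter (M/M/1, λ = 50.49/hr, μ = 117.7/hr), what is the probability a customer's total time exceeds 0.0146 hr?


W ~ Exponential(μ−λ) for M/M/1.
μ − λ = 117.7 − 50.49 = 67.2100
P(W > t) = e^{−(μ−λ)t} = e^{−0.9813} = 0.374836

Final: 0.374836


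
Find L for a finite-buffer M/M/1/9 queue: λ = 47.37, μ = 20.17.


ρ = 47.37/20.17 = 2.3485
L = ρ[1 − (K+1)ρ^K + Kρ^(K+1)] / [(1−ρ)(1−ρ^(K+1))]
Numerator: 2.3485·(1 − 10·2173.588755 + 9·5104.754553) = 56853.167338
Denominator: (-1.3485)·(-5103.754553) = 6882.604057
L = 56853.167338/6882.604057 = 8.2604

Final: 8.2604


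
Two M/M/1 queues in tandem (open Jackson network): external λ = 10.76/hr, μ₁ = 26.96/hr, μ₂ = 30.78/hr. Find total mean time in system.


Each node sees arrival rate λ = 10.76/hr (tandem ⇒ throughput preserved).
W₁ = 1/(μ₁−λ) = 1/(26.96−10.76) = 0.06173 hr
W₂ = 1/(μ₂−λ) = 1/(30.78−10.76) = 0.04995 hr
W_total = W₁ + W₂ = 0.06173 + 0.04995 = 0.11168 hr

Final: 0.11168 hr


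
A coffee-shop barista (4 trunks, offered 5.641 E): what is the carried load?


B(4,5.641) = 0.445710 (Erlang-B)
Carried load = a(1 − B) = 5.641·(1 − 0.445710) = 5.641·0.554290 = 3.1267 E

Final: 3.1267 Erlangs


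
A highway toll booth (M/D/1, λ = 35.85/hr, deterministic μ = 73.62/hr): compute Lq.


ρ = 35.85/73.62 = 0.4870
M/D/1: Lq = ρ²/(2(1−ρ)) = 0.2371/(2·0.5130) = 0.23110

Final: 0.23110


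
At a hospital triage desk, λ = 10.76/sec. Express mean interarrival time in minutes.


Mean interarrival time = 1/λ = 1/10.76 second = 0.09294 second
In minutes: 0.09294 × 0.0166667 = 0.001549 min

Final: 0.001549 min


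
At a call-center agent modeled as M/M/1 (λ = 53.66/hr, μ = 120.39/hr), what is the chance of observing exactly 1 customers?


ρ = 53.66/120.39 = 0.4457
P_n = (1−ρ)·ρ^n = (1 − 0.4457)·0.4457^1 = 0.5543·0.445718 = 0.247053

Final: 0.247053


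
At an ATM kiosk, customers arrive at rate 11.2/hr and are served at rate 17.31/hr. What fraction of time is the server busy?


ρ = λ/μ = 11.2/17.31 = 0.6470

Final: 0.6470


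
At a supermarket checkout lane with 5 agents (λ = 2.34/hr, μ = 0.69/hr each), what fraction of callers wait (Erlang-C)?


a = λ/μ = 3.3913; ρ = a/5 = 0.6783
P₀ = 0.029610 (from M/M/c formula)
C(c,a) = [a^c/(c!(1−ρ))]·P₀ = [448.57373/(120·0.3217)]·0.029610
= 11.61846·0.029610 = 0.344026

Final: 0.344026


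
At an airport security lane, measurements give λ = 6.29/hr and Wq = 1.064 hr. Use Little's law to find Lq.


Lq = λWq = 6.29·1.064 = 6.6926

Final: 6.6926


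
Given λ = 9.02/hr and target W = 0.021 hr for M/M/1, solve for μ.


W = 1/(μ−λ) ⇒ μ − λ = 1/W = 1/0.021 = 47.6190
μ = λ + 1/W = 9.02 + 47.6190 = 56.6390 per hr

Final: 56.6390 /hr


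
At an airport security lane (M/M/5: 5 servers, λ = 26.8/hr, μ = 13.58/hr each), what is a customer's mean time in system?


a = 1.9735; ρ = 0.3947; P₀ = 0.138008
Lq = P₀·a^c·ρ/(c!(1−ρ)²) = 0.03709
Wq = Lq/λ = 0.03709/26.8 = 0.001384 hr
W = Wq + 1/μ = 0.001384 + 0.07364 = 0.07502 hr

Final: 0.07502 hr


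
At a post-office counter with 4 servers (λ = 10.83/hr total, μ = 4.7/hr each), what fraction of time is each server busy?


ρ = λ/(cμ) = 10.83/(4·4.7) = 10.83/18.80 = 0.5761

Final: 0.5761


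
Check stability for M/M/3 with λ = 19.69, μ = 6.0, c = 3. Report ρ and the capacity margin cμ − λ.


Total capacity cμ = 3·6.0 = 18.00/hr
ρ = λ/(cμ) = 19.69/18.00 = 1.0939
Stable ⇔ ρ < 1: NO
Spare capacity = cμ − λ = 18.00 − 19.69 = -1.69/hr

Final: ρ = 1.0939; unstable; margin = -1.69/hr


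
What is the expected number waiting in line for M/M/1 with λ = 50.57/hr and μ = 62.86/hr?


ρ = 50.57/62.86 = 0.8045
Lq = ρ²/(1−ρ) = 0.6472/0.1955 = 3.3102

Final: 3.3102


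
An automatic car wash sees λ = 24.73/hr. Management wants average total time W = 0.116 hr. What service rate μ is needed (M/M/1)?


W = 1/(μ−λ) ⇒ μ − λ = 1/W = 1/0.116 = 8.6207
μ = λ + 1/W = 24.73 + 8.6207 = 33.3507 per hr

Final: 33.3507 /hr


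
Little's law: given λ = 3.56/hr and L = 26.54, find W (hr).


W = L/λ = 26.54/3.56 = 7.4551 hr

Final: 7.4551 hr


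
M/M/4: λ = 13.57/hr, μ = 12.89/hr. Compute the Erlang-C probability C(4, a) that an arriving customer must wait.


a = λ/μ = 1.0528; ρ = a/4 = 0.2632
P₀ = 0.348333 (from M/M/c formula)
C(c,a) = [a^c/(c!(1−ρ))]·P₀ = [1.22831/(24·0.7368)]·0.348333
= 0.06946·0.348333 = 0.024195

Final: 0.024195


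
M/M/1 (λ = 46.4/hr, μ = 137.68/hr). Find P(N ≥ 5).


ρ = 46.4/137.68 = 0.3370
P(N ≥ n) = ρ^n = 0.3370^5 = 0.004347

Final: 0.004347


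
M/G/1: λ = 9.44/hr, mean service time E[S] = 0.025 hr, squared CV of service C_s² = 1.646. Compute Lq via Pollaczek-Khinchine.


ρ = λ·E[S] = 9.44·0.025 = 0.2360
Lq = ρ²(1+C_s²)/(2(1−ρ)) = 0.05570·(1+1.646)/(2·0.7640)
= 0.05570·2.6460/1.5280 = 0.09645

Final: 0.09645


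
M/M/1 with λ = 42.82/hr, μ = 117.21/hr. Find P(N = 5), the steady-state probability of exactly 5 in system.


ρ = 42.82/117.21 = 0.3653
P_n = (1−ρ)·ρ^n = (1 − 0.3653)·0.3653^5 = 0.6347·0.006507 = 0.004130

Final: 0.004130


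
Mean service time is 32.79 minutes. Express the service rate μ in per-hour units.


μ = 1/(service time) in consistent units.
1 hour = 60 min, so μ = 60/32.79 = 1.8298 per hour

Final: 1.8298 /hr


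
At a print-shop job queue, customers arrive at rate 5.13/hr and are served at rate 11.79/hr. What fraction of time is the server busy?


ρ = λ/μ = 5.13/11.79 = 0.4351

Final: 0.4351


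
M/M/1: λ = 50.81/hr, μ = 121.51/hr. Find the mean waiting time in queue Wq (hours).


ρ = 50.81/121.51 = 0.4182
Wq = ρ/(μ−λ) = 0.4182/(121.51 − 50.81) = 0.4182/70.70 = 0.005914 hr

Final: 0.005914 hr


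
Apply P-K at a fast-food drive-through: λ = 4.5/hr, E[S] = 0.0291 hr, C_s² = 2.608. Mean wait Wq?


ρ = λ·E[S] = 4.5·0.0291 = 0.1310
E[S²] = E[S]²(1+C_s²) = 0.0291²·(1+2.608) = 0.003055
Wq = λ·E[S²]/(2(1−ρ)) = 4.5·0.003055/(2·0.8690) = 0.007910 hr

Final: 0.007910 hr


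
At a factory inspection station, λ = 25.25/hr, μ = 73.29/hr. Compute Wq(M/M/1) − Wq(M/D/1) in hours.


ρ = 25.25/73.29 = 0.3445
Wq(M/M/1) = ρ/(μ−λ) = 0.3445/48.04 = 0.007172 hr
Wq(M/D/1) = ρ/(2(μ−λ)) = 0.003586 hr
Savings = 0.007172 − 0.003586 = 0.003586 hr

Final: 0.003586 hr


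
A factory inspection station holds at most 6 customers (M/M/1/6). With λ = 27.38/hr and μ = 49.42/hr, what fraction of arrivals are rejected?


ρ = λ/μ = 27.38/49.42 = 0.5540
P_K = (1−ρ)ρ^K/(1−ρ^(K+1)) = (0.4460·0.028919)/(1 − 0.016022)
= 0.012897/0.983978 = 0.013107

Final: 0.013107


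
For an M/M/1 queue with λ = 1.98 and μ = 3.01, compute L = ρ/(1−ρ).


ρ = λ/μ = 1.98/3.01 = 0.6578
L = ρ/(1−ρ) = 0.6578/(1 − 0.6578) = 0.6578/0.3422 = 1.9223

Final: 1.9223


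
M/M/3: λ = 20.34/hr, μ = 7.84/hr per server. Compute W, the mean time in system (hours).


a = 2.5944; ρ = 0.8648; P₀ = 0.035105
Lq = P₀·a^c·ρ/(c!(1−ρ)²) = 4.83347
Wq = Lq/λ = 4.83347/20.34 = 0.23763 hr
W = Wq + 1/μ = 0.23763 + 0.12755 = 0.36518 hr

Final: 0.36518 hr


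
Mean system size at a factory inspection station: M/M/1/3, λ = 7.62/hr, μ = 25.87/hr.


ρ = 7.62/25.87 = 0.2945
L = ρ[1 − (K+1)ρ^K + Kρ^(K+1)] / [(1−ρ)(1−ρ^(K+1))]
Numerator: 0.2945·(1 − 4·0.025555 + 3·0.007527) = 0.271092
Denominator: (0.7055)·(0.992473) = 0.700140
L = 0.271092/0.700140 = 0.3872

Final: 0.3872


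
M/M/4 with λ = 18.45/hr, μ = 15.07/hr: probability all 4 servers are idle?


a = λ/μ = 18.45/15.07 = 1.2243; ρ = a/c = 0.3061
Σ_{k=0}^{3} a^k/k! (terms k=0..3) = 1.00000 + 1.22429 + 0.74944 + 0.30584 = 3.27957
Tail: a^4/(4!(1−ρ)) = 2.24663/(24·0.6939) = 0.13490
P₀ = 1/(3.27957 + 0.13490) = 1/3.41447 = 0.292872

Final: 0.292872


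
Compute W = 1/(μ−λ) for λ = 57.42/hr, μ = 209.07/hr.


W = 1/(μ−λ) = 1/(209.07 − 57.42) = 1/151.65 = 0.006594 hr

Final: 0.006594 hr


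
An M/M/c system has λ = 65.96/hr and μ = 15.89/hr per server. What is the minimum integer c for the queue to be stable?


Stability requires cμ > λ ⇔ c > λ/μ.
λ/μ = 65.96/15.89 = 4.1510
Minimum integer c = ⌊4.1510⌋ + 1 = 5
Check: 5·15.89 = 79.45 > 65.96, while 4·15.89 = 63.56 ≤ 65.96

Final: 5 servers


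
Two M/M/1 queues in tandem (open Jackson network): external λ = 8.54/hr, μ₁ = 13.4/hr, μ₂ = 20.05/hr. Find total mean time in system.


Each node sees arrival rate λ = 8.54/hr (tandem ⇒ throughput preserved).
W₁ = 1/(μ₁−λ) = 1/(13.4−8.54) = 0.20576 hr
W₂ = 1/(μ₂−λ) = 1/(20.05−8.54) = 0.08688 hr
W_total = W₁ + W₂ = 0.20576 + 0.08688 = 0.29264 hr

Final: 0.29264 hr


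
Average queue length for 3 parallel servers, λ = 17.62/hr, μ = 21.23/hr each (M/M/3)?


a = λ/μ = 0.8300; ρ = a/3 = 0.2767
P₀ = 0.433633
Lq = P₀·a^c·ρ / (c!·(1−ρ)²) = 0.433633·0.57170·0.2767/(6·0.52323)
= 0.02185

Final: 0.02185


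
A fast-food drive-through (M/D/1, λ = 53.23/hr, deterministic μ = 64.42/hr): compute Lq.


ρ = 53.23/64.42 = 0.8263
M/D/1: Lq = ρ²/(2(1−ρ)) = 0.6828/(2·0.1737) = 1.96531

Final: 1.96531


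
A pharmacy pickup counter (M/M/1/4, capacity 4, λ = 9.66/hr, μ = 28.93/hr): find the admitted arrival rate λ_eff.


ρ = 0.3339; P_K = (1−ρ)ρ^4/(1−ρ^5) = 0.008315
λ_eff = λ(1 − P_K) = 9.66·(1 − 0.008315) = 9.66·0.991685 = 9.5797 /hr

Final: 9.5797 /hr


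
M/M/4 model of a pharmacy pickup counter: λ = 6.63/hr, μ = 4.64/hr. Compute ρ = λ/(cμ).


ρ = λ/(cμ) = 6.63/(4·4.64) = 6.63/18.56 = 0.3572

Final: 0.3572


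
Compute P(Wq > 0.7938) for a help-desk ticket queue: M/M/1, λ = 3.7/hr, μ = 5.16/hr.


ρ = 3.7/5.16 = 0.7171
P(Wq > t) = ρ·e^{−(μ−λ)t} = 0.7171·e^{−1.1589}
= 0.7171·0.313816 = 0.225023

Final: 0.225023


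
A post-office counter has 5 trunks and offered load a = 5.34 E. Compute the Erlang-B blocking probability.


B(c,a) = (a^c/c!) / Σ_{k=0}^{c} a^k/k!
a^5/5! = 36.184705
Σ terms (k=0..5): 1.00000 + 5.34000 + 14.25780 + 25.37888 + 33.88081 + 36.18471 = 116.042199
B = 36.184705/116.042199 = 0.311824

Final: 0.311824


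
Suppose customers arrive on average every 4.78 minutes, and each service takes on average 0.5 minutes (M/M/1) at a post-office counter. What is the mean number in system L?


λ = 60/4.78 = 12.5523 /hr
μ = 60/0.5 = 120.0000 /hr
ρ = λ/μ = 12.5523/120.0000 = 0.1046
L = ρ/(1−ρ) = 0.1046/0.8954 = 0.1168

Final: 0.1168


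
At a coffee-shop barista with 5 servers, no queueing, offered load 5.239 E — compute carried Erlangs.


B(5,5.239) = 0.303951 (Erlang-B)
Carried load = a(1 − B) = 5.239·(1 − 0.303951) = 5.239·0.696049 = 3.6466 E

Final: 3.6466 Erlangs


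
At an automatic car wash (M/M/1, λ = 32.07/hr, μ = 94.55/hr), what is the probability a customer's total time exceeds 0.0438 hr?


W ~ Exponential(μ−λ) for M/M/1.
μ − λ = 94.55 − 32.07 = 62.4800
P(W > t) = e^{−(μ−λ)t} = e^{−2.7366} = 0.064789

Final: 0.064789


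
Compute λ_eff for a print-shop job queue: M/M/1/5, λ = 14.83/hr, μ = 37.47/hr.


ρ = 0.3958; P_K = (1−ρ)ρ^5/(1−ρ^6) = 0.005891
λ_eff = λ(1 − P_K) = 14.83·(1 − 0.005891) = 14.83·0.994109 = 14.7426 /hr

Final: 14.7426 /hr


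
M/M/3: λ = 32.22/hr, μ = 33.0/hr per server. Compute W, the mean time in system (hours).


a = 0.9764; ρ = 0.3255; P₀ = 0.372720
Lq = P₀·a^c·ρ/(c!(1−ρ)²) = 0.04136
Wq = Lq/λ = 0.04136/32.22 = 0.001284 hr
W = Wq + 1/μ = 0.001284 + 0.03030 = 0.03159 hr

Final: 0.03159 hr


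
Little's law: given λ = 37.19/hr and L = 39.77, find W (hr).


W = L/λ = 39.77/37.19 = 1.0694 hr

Final: 1.0694 hr


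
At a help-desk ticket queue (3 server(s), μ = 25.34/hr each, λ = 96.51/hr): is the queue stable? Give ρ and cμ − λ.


Total capacity cμ = 3·25.34 = 76.02/hr
ρ = λ/(cμ) = 96.51/76.02 = 1.2695
Stable ⇔ ρ < 1: NO
Spare capacity = cμ − λ = 76.02 − 96.51 = -20.49/hr

Final: ρ = 1.2695; unstable; margin = -20.49/hr


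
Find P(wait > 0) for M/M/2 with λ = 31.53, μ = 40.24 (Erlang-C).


a = λ/μ = 0.7835; ρ = a/2 = 0.3918
P₀ = 0.437015 (from M/M/c formula)
C(c,a) = [a^c/(c!(1−ρ))]·P₀ = [0.61395/(2·0.6082)]·0.437015
= 0.50470·0.437015 = 0.220563

Final: 0.220563


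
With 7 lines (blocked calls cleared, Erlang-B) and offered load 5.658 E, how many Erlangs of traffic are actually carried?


B(7,5.658) = 0.162772 (Erlang-B)
Carried load = a(1 − B) = 5.658·(1 − 0.162772) = 5.658·0.837228 = 4.7370 E

Final: 4.7370 Erlangs


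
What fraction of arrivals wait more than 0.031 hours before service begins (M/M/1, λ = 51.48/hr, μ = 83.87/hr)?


ρ = 51.48/83.87 = 0.6138
P(Wq > t) = ρ·e^{−(μ−λ)t} = 0.6138·e^{−1.0041}
= 0.6138·0.366378 = 0.224885

Final: 0.224885


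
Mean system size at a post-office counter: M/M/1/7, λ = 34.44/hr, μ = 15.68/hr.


ρ = 34.44/15.68 = 2.1964
L = ρ[1 − (K+1)ρ^K + Kρ^(K+1)] / [(1−ρ)(1−ρ^(K+1))]
Numerator: 2.1964·(1 − 8·246.615058 + 7·541.672360) = 3997.030085
Denominator: (-1.1964)·(-540.672360) = 646.875859
L = 3997.030085/646.875859 = 6.1790

Final: 6.1790


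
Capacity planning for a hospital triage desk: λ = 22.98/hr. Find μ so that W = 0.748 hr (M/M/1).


W = 1/(μ−λ) ⇒ μ − λ = 1/W = 1/0.748 = 1.3369
μ = λ + 1/W = 22.98 + 1.3369 = 24.3169 per hr

Final: 24.3169 /hr


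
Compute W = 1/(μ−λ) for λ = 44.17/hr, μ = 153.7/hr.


W = 1/(μ−λ) = 1/(153.7 − 44.17) = 1/109.53 = 0.009130 hr

Final: 0.009130 hr


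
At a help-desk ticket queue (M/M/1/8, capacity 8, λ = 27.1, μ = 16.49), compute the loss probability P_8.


ρ = λ/μ = 27.1/16.49 = 1.6434
P_K = (1−ρ)ρ^K/(1−ρ^(K+1)) = (-0.6434·53.209488)/(1 − 87.445551)
= -34.236062/-86.445551 = 0.396042

Final: 0.396042


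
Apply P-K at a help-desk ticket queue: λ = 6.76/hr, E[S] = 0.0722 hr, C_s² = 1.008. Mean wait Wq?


ρ = λ·E[S] = 6.76·0.0722 = 0.4881
E[S²] = E[S]²(1+C_s²) = 0.0722²·(1+1.008) = 0.010467
Wq = λ·E[S²]/(2(1−ρ)) = 6.76·0.010467/(2·0.5119) = 0.06911 hr

Final: 0.06911 hr


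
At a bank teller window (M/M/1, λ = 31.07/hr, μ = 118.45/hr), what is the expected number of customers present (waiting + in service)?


ρ = λ/μ = 31.07/118.45 = 0.2623
L = ρ/(1−ρ) = 0.2623/(1 − 0.2623) = 0.2623/0.7377 = 0.3556

Final: 0.3556


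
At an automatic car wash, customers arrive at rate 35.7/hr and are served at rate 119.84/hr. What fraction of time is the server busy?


ρ = λ/μ = 35.7/119.84 = 0.2979

Final: 0.2979


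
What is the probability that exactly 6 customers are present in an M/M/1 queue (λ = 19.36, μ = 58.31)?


ρ = 19.36/58.31 = 0.3320
P_n = (1−ρ)·ρ^n = (1 − 0.3320)·0.3320^6 = 0.6680·0.001340 = 0.0008948

Final: 0.0008948


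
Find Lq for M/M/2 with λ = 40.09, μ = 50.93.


a = λ/μ = 0.7872; ρ = a/2 = 0.3936
P₀ = 0.435153
Lq = P₀·a^c·ρ / (c!·(1−ρ)²) = 0.435153·0.61962·0.3936/(2·0.36775)
= 0.14429

Final: 0.14429


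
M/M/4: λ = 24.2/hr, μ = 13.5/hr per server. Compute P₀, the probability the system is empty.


a = λ/μ = 24.2/13.5 = 1.7926; ρ = a/c = 0.4481
Σ_{k=0}^{3} a^k/k! (terms k=0..3) = 1.00000 + 1.79259 + 1.60669 + 0.96005 = 5.35934
Tail: a^4/(4!(1−ρ)) = 10.32586/(24·0.5519) = 0.77964
P₀ = 1/(5.35934 + 0.77964) = 1/6.13897 = 0.162894

Final: 0.162894


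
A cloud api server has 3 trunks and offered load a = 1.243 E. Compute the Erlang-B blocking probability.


B(c,a) = (a^c/c!) / Σ_{k=0}^{c} a^k/k!
a^3/3! = 0.320083
Σ terms (k=0..3): 1.00000 + 1.24300 + 0.77252 + 0.32008 = 3.335607
B = 0.320083/3.335607 = 0.095959

Final: 0.095959


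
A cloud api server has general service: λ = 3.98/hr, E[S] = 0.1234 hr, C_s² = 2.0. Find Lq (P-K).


ρ = λ·E[S] = 3.98·0.1234 = 0.4911
Lq = ρ²(1+C_s²)/(2(1−ρ)) = 0.2412·(1+2.0)/(2·0.5089)
= 0.2412·3.0000/1.0177 = 0.71102

Final: 0.71102


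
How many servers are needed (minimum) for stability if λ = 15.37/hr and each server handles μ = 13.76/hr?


Stability requires cμ > λ ⇔ c > λ/μ.
λ/μ = 15.37/13.76 = 1.1170
Minimum integer c = ⌊1.1170⌋ + 1 = 2
Check: 2·13.76 = 27.52 > 15.37, while 1·13.76 = 13.76 ≤ 15.37

Final: 2 servers


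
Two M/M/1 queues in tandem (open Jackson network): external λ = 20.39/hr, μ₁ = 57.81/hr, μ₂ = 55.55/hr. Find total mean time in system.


Each node sees arrival rate λ = 20.39/hr (tandem ⇒ throughput preserved).
W₁ = 1/(μ₁−λ) = 1/(57.81−20.39) = 0.02672 hr
W₂ = 1/(μ₂−λ) = 1/(55.55−20.39) = 0.02844 hr
W_total = W₁ + W₂ = 0.02672 + 0.02844 = 0.05517 hr

Final: 0.05517 hr


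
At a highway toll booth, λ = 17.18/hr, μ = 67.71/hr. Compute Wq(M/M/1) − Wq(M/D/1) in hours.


ρ = 17.18/67.71 = 0.2537
Wq(M/M/1) = ρ/(μ−λ) = 0.2537/50.53 = 0.005021 hr
Wq(M/D/1) = ρ/(2(μ−λ)) = 0.002511 hr
Savings = 0.005021 − 0.002511 = 0.002511 hr

Final: 0.002511 hr


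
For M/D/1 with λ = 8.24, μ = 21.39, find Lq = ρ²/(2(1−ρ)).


ρ = 8.24/21.39 = 0.3852
M/D/1: Lq = ρ²/(2(1−ρ)) = 0.1484/(2·0.6148) = 0.12069

Final: 0.12069


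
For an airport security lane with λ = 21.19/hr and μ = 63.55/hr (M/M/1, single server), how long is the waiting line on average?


ρ = 21.19/63.55 = 0.3334
Lq = ρ²/(1−ρ) = 0.1112/0.6666 = 0.1668

Final: 0.1668


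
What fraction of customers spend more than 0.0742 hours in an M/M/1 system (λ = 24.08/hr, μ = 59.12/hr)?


W ~ Exponential(μ−λ) for M/M/1.
μ − λ = 59.12 − 24.08 = 35.0400
P(W > t) = e^{−(μ−λ)t} = e^{−2.6000} = 0.074276

Final: 0.074276


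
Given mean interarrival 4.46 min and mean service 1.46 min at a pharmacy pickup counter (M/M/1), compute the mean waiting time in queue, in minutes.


λ = 60/4.46 = 13.4529 /hr
μ = 60/1.46 = 41.0959 /hr
ρ = λ/μ = 13.4529/41.0959 = 0.3274
Wq = ρ/(μ−λ) = 0.3274/(41.0959−13.4529) = 0.01184 hr
In minutes: 0.01184·60 = 0.7105 min

Final: 0.7105 min


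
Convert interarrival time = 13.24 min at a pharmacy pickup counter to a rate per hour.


λ = 1/(interarrival time) in consistent units.
1 hour = 60 min, so λ = 60/13.24 = 4.5317 per hour

Final: 4.5317 /hr


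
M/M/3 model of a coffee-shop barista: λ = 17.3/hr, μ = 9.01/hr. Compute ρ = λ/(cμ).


ρ = λ/(cμ) = 17.3/(3·9.01) = 17.3/27.03 = 0.6400

Final: 0.6400


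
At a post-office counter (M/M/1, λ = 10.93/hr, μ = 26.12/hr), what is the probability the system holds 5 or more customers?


ρ = 10.93/26.12 = 0.4185
P(N ≥ n) = ρ^n = 0.4185^5 = 0.012830

Final: 0.012830


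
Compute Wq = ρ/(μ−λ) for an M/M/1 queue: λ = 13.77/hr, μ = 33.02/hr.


ρ = 13.77/33.02 = 0.4170
Wq = ρ/(μ−λ) = 0.4170/(33.02 − 13.77) = 0.4170/19.25 = 0.02166 hr

Final: 0.02166 hr


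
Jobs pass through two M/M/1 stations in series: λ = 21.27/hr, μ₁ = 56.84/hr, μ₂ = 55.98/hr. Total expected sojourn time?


Each node sees arrival rate λ = 21.27/hr (tandem ⇒ throughput preserved).
W₁ = 1/(μ₁−λ) = 1/(56.84−21.27) = 0.02811 hr
W₂ = 1/(μ₂−λ) = 1/(55.98−21.27) = 0.02881 hr
W_total = W₁ + W₂ = 0.02811 + 0.02881 = 0.05692 hr

Final: 0.05692 hr


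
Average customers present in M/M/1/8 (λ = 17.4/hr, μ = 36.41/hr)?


ρ = 17.4/36.41 = 0.4779
L = ρ[1 − (K+1)ρ^K + Kρ^(K+1)] / [(1−ρ)(1−ρ^(K+1))]
Numerator: 0.4779·(1 − 9·0.002720 + 8·0.001300) = 0.471161
Denominator: (0.5221)·(0.998700) = 0.521431
L = 0.471161/0.521431 = 0.9036

Final: 0.9036


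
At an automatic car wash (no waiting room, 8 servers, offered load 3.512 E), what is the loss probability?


B(c,a) = (a^c/c!) / Σ_{k=0}^{c} a^k/k!
a^8/8! = 0.574005
Σ terms (k=0..8): 1.00000 + 3.51200 + 6.16707 + 7.21959 + 6.33880 + 4.45237 + 2.60612 + 1.30753 + 0.57400 = 33.177478
B = 0.574005/33.177478 = 0.017301

Final: 0.017301


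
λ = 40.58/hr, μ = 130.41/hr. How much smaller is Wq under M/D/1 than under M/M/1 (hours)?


ρ = 40.58/130.41 = 0.3112
Wq(M/M/1) = ρ/(μ−λ) = 0.3112/89.83 = 0.003464 hr
Wq(M/D/1) = ρ/(2(μ−λ)) = 0.001732 hr
Savings = 0.003464 − 0.001732 = 0.001732 hr

Final: 0.001732 hr


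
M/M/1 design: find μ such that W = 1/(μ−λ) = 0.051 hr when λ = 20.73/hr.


W = 1/(μ−λ) ⇒ μ − λ = 1/W = 1/0.051 = 19.6078
μ = λ + 1/W = 20.73 + 19.6078 = 40.3378 per hr

Final: 40.3378 /hr


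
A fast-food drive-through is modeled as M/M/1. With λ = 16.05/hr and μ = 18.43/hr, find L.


ρ = λ/μ = 16.05/18.43 = 0.8709
L = ρ/(1−ρ) = 0.8709/(1 − 0.8709) = 0.8709/0.1291 = 6.7437

Final: 6.7437


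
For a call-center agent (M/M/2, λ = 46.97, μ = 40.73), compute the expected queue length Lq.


a = λ/μ = 1.1532; ρ = a/2 = 0.5766
P₀ = 0.268551
Lq = P₀·a^c·ρ / (c!·(1−ρ)²) = 0.268551·1.32988·0.5766/(2·0.17927)
= 0.57436

Final: 0.57436


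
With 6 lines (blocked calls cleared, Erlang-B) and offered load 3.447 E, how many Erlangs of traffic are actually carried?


B(6,3.447) = 0.079025 (Erlang-B)
Carried load = a(1 − B) = 3.447·(1 − 0.079025) = 3.447·0.920975 = 3.1746 E

Final: 3.1746 Erlangs


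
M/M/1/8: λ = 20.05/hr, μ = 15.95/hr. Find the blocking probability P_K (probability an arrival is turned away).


ρ = λ/μ = 20.05/15.95 = 1.2571
P_K = (1−ρ)ρ^K/(1−ρ^(K+1)) = (-0.2571·6.234900)/(1 − 7.837602)
= -1.602702/-6.837602 = 0.234395

Final: 0.234395


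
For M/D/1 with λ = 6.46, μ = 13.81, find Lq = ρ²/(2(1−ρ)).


ρ = 6.46/13.81 = 0.4678
M/D/1: Lq = ρ²/(2(1−ρ)) = 0.2188/(2·0.5322) = 0.20557

Final: 0.20557


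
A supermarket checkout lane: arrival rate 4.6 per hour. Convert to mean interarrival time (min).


Mean interarrival time = 1/λ = 1/4.6 hour = 0.21739 hour
In minutes: 0.21739 × 60 = 13.0435 min

Final: 13.0435 min


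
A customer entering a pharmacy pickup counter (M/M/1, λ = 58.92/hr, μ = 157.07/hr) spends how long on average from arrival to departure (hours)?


W = 1/(μ−λ) = 1/(157.07 − 58.92) = 1/98.15 = 0.01019 hr

Final: 0.01019 hr


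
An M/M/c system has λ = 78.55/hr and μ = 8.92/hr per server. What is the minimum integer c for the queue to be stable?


Stability requires cμ > λ ⇔ c > λ/μ.
λ/μ = 78.55/8.92 = 8.8061
Minimum integer c = ⌊8.8061⌋ + 1 = 9
Check: 9·8.92 = 80.28 > 78.55, while 8·8.92 = 71.36 ≤ 78.55

Final: 9 servers


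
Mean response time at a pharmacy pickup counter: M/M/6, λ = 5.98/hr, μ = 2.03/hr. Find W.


a = 2.9458; ρ = 0.4910; P₀ = 0.051774
Lq = P₀·a^c·ρ/(c!(1−ρ)²) = 0.08904
Wq = Lq/λ = 0.08904/5.98 = 0.01489 hr
W = Wq + 1/μ = 0.01489 + 0.49261 = 0.50750 hr

Final: 0.50750 hr


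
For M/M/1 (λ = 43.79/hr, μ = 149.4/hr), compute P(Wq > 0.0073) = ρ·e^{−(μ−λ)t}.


ρ = 43.79/149.4 = 0.2931
P(Wq > t) = ρ·e^{−(μ−λ)t} = 0.2931·e^{−0.7710}
= 0.2931·0.462572 = 0.135583

Final: 0.135583


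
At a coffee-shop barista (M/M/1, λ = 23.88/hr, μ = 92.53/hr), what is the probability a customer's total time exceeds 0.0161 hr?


W ~ Exponential(μ−λ) for M/M/1.
μ − λ = 92.53 − 23.88 = 68.6500
P(W > t) = e^{−(μ−λ)t} = e^{−1.1053} = 0.331123

Final: 0.331123


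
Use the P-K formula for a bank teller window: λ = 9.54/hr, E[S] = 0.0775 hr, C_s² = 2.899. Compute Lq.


ρ = λ·E[S] = 9.54·0.0775 = 0.7393
Lq = ρ²(1+C_s²)/(2(1−ρ)) = 0.5466·(1+2.899)/(2·0.2607)
= 0.5466·3.8990/0.5213 = 4.08852

Final: 4.08852


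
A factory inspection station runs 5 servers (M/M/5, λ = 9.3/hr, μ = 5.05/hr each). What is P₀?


a = λ/μ = 9.3/5.05 = 1.8416; ρ = a/c = 0.3683
Σ_{k=0}^{4} a^k/k! (terms k=0..4) = 1.00000 + 1.84158 + 1.69572 + 1.04093 + 0.47924 = 6.05748
Tail: a^5/(5!(1−ρ)) = 21.18156/(120·0.6317) = 0.27943
P₀ = 1/(6.05748 + 0.27943) = 1/6.33691 = 0.157806

Final: 0.157806


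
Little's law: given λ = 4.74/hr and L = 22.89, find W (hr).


W = L/λ = 22.89/4.74 = 4.8291 hr

Final: 4.8291 hr


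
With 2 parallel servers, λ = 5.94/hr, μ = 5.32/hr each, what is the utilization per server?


ρ = λ/(cμ) = 5.94/(2·5.32) = 5.94/10.64 = 0.5583

Final: 0.5583


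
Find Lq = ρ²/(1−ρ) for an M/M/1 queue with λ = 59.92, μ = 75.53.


ρ = 59.92/75.53 = 0.7933
Lq = ρ²/(1−ρ) = 0.6294/0.2067 = 3.0452

Final: 3.0452


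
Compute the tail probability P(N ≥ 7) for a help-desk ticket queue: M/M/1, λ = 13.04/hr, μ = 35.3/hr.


ρ = 13.04/35.3 = 0.3694
P(N ≥ n) = ρ^n = 0.3694^7 = 0.0009387

Final: 0.0009387


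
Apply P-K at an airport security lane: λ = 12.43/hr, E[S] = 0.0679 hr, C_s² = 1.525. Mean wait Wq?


ρ = λ·E[S] = 12.43·0.0679 = 0.8440
E[S²] = E[S]²(1+C_s²) = 0.0679²·(1+1.525) = 0.011641
Wq = λ·E[S²]/(2(1−ρ)) = 12.43·0.011641/(2·0.1560) = 0.46378 hr

Final: 0.46378 hr


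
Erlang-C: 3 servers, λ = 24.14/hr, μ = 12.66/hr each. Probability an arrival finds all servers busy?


a = λ/μ = 1.9068; ρ = a/3 = 0.6356
P₀ = 0.126653 (from M/M/c formula)
C(c,a) = [a^c/(c!(1−ρ))]·P₀ = [6.93283/(6·0.3644)]·0.126653
= 3.17087·0.126653 = 0.401600

Final: 0.401600


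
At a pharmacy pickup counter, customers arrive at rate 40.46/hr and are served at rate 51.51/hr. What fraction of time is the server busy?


ρ = λ/μ = 40.46/51.51 = 0.7855

Final: 0.7855


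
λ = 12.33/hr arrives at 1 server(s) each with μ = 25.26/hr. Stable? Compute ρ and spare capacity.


Total capacity cμ = 1·25.26 = 25.26/hr
ρ = λ/(cμ) = 12.33/25.26 = 0.4881
Stable ⇔ ρ < 1: YES
Spare capacity = cμ − λ = 25.26 − 12.33 = 12.93/hr

Final: ρ = 0.4881; stable; margin = 12.93/hr


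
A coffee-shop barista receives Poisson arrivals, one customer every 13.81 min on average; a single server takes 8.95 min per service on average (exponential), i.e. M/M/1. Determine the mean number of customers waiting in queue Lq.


λ = 60/13.81 = 4.3447 /hr
μ = 60/8.95 = 6.7039 /hr
ρ = λ/μ = 4.3447/6.7039 = 0.6481
Lq = ρ²/(1−ρ) = 0.4200/0.3519 = 1.1935

Final: 1.1935


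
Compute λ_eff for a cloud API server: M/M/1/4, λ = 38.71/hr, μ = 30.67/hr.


ρ = 1.2621; P_K = (1−ρ)ρ^4/(1−ρ^5) = 0.301981
λ_eff = λ(1 − P_K) = 38.71·(1 − 0.301981) = 38.71·0.698019 = 27.0203 /hr

Final: 27.0203 /hr


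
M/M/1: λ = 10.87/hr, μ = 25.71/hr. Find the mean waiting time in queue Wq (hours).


ρ = 10.87/25.71 = 0.4228
Wq = ρ/(μ−λ) = 0.4228/(25.71 − 10.87) = 0.4228/14.84 = 0.02849 hr

Final: 0.02849 hr


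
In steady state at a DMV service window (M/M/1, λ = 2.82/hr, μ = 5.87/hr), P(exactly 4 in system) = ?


ρ = 2.82/5.87 = 0.4804
P_n = (1−ρ)·ρ^n = (1 − 0.4804)·0.4804^4 = 0.5196·0.053265 = 0.027676

Final: 0.027676


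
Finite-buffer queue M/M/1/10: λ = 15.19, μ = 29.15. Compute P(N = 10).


ρ = λ/μ = 15.19/29.15 = 0.5211
P_K = (1−ρ)ρ^K/(1−ρ^(K+1)) = (0.4789·0.001476)/(1 − 0.0007693)
= 0.0007070/0.999231 = 0.0007076

Final: 0.0007076


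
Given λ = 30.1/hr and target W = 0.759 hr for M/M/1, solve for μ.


W = 1/(μ−λ) ⇒ μ − λ = 1/W = 1/0.759 = 1.3175
μ = λ + 1/W = 30.1 + 1.3175 = 31.4175 per hr

Final: 31.4175 /hr


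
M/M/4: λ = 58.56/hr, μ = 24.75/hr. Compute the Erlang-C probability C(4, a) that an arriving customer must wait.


a = λ/μ = 2.3661; ρ = a/4 = 0.5915
P₀ = 0.086433 (from M/M/c formula)
C(c,a) = [a^c/(c!(1−ρ))]·P₀ = [31.34032/(24·0.4085)]·0.086433
= 3.19681·0.086433 = 0.276310

Final: 0.276310


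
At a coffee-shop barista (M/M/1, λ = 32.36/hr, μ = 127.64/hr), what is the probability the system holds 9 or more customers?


ρ = 32.36/127.64 = 0.2535
P(N ≥ n) = ρ^n = 0.2535^9 = 0.000004327

Final: 0.000004327


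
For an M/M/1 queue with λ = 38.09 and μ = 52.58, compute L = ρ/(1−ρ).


ρ = λ/μ = 38.09/52.58 = 0.7244
L = ρ/(1−ρ) = 0.7244/(1 − 0.7244) = 0.7244/0.2756 = 2.6287

Final: 2.6287


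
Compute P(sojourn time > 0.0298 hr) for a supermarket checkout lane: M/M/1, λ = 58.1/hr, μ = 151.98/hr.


W ~ Exponential(μ−λ) for M/M/1.
μ − λ = 151.98 − 58.1 = 93.8800
P(W > t) = e^{−(μ−λ)t} = e^{−2.7976} = 0.060955

Final: 0.060955


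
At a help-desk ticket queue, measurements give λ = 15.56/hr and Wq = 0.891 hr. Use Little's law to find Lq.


Lq = λWq = 15.56·0.891 = 13.8640

Final: 13.8640


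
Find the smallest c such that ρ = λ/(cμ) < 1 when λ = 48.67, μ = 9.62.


Stability requires cμ > λ ⇔ c > λ/μ.
λ/μ = 48.67/9.62 = 5.0593
Minimum integer c = ⌊5.0593⌋ + 1 = 6
Check: 6·9.62 = 57.72 > 48.67, while 5·9.62 = 48.10 ≤ 48.67

Final: 6 servers


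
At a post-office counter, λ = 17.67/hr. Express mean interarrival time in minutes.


Mean interarrival time = 1/λ = 1/17.67 hour = 0.05659 hour
In minutes: 0.05659 × 60 = 3.3956 min

Final: 3.3956 min


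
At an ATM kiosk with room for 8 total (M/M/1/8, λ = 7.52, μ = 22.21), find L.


ρ = 7.52/22.21 = 0.3386
L = ρ[1 − (K+1)ρ^K + Kρ^(K+1)] / [(1−ρ)(1−ρ^(K+1))]
Numerator: 0.3386·(1 − 9·0.0001727 + 8·0.00005848) = 0.338218
Denominator: (0.6614)·(0.999942) = 0.661375
L = 0.338218/0.661375 = 0.5114

Final: 0.5114


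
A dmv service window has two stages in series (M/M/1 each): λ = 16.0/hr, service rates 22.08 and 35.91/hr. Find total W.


Each node sees arrival rate λ = 16.0/hr (tandem ⇒ throughput preserved).
W₁ = 1/(μ₁−λ) = 1/(22.08−16.0) = 0.16447 hr
W₂ = 1/(μ₂−λ) = 1/(35.91−16.0) = 0.05023 hr
W_total = W₁ + W₂ = 0.16447 + 0.05023 = 0.21470 hr

Final: 0.21470 hr


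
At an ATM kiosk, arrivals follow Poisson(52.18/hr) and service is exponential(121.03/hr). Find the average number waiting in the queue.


ρ = 52.18/121.03 = 0.4311
Lq = ρ²/(1−ρ) = 0.1859/0.5689 = 0.3267

Final: 0.3267


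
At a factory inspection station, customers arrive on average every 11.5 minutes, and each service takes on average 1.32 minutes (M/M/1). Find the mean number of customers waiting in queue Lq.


λ = 60/11.5 = 5.2174 /hr
μ = 60/1.32 = 45.4545 /hr
ρ = λ/μ = 5.2174/45.4545 = 0.1148
Lq = ρ²/(1−ρ) = 0.01318/0.8852 = 0.01488

Final: 0.01488


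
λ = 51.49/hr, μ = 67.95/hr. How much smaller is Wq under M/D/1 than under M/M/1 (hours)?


ρ = 51.49/67.95 = 0.7578
Wq(M/M/1) = ρ/(μ−λ) = 0.7578/16.46 = 0.04604 hr
Wq(M/D/1) = ρ/(2(μ−λ)) = 0.02302 hr
Savings = 0.04604 − 0.02302 = 0.02302 hr

Final: 0.02302 hr


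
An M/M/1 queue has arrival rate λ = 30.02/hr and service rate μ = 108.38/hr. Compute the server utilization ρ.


ρ = λ/μ = 30.02/108.38 = 0.2770

Final: 0.2770


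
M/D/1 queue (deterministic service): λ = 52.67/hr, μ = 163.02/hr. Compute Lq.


ρ = 52.67/163.02 = 0.3231
M/D/1: Lq = ρ²/(2(1−ρ)) = 0.1044/(2·0.6769) = 0.07711

Final: 0.07711


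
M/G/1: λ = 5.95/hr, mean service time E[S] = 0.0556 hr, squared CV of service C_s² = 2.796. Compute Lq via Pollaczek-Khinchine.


ρ = λ·E[S] = 5.95·0.0556 = 0.3308
Lq = ρ²(1+C_s²)/(2(1−ρ)) = 0.1094·(1+2.796)/(2·0.6692)
= 0.1094·3.7960/1.3384 = 0.31041

Final: 0.31041


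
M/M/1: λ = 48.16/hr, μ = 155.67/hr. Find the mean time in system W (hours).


W = 1/(μ−λ) = 1/(155.67 − 48.16) = 1/107.51 = 0.009301 hr

Final: 0.009301 hr


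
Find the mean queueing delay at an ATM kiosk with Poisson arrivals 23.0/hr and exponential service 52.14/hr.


ρ = 23.0/52.14 = 0.4411
Wq = ρ/(μ−λ) = 0.4411/(52.14 − 23.0) = 0.4411/29.14 = 0.01514 hr

Final: 0.01514 hr


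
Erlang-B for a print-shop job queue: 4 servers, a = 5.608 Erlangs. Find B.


B(c,a) = (a^c/c!) / Σ_{k=0}^{c} a^k/k!
a^4/4! = 41.211724
Σ terms (k=0..4): 1.00000 + 5.60800 + 15.72483 + 29.39495 + 41.21172 = 92.939508
B = 41.211724/92.939508 = 0.443425

Final: 0.443425


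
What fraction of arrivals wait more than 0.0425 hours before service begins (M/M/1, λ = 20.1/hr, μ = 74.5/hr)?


ρ = 20.1/74.5 = 0.2698
P(Wq > t) = ρ·e^{−(μ−λ)t} = 0.2698·e^{−2.3120}
= 0.2698·0.099063 = 0.026727

Final: 0.026727


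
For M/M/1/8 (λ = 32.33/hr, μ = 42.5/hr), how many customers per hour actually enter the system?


ρ = 0.7607; P_K = (1−ρ)ρ^8/(1−ρ^9) = 0.029335
λ_eff = λ(1 − P_K) = 32.33·(1 − 0.029335) = 32.33·0.970665 = 31.3816 /hr

Final: 31.3816 /hr


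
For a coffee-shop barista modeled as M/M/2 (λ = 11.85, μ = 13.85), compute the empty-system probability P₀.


a = λ/μ = 11.85/13.85 = 0.8556; ρ = a/c = 0.4278
Σ_{k=0}^{1} a^k/k! (terms k=0..1) = 1.00000 + 0.85560 = 1.85560
Tail: a^2/(2!(1−ρ)) = 0.73204/(2·0.5722) = 0.63967
P₀ = 1/(1.85560 + 0.63967) = 1/2.49527 = 0.400759

Final: 0.400759


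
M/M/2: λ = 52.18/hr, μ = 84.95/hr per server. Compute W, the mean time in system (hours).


a = 0.6142; ρ = 0.3071; P₀ = 0.530079
Lq = P₀·a^c·ρ/(c!(1−ρ)²) = 0.06397
Wq = Lq/λ = 0.06397/52.18 = 0.001226 hr
W = Wq + 1/μ = 0.001226 + 0.01177 = 0.01300 hr

Final: 0.01300 hr


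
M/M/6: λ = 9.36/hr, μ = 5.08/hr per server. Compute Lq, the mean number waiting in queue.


a = λ/μ = 1.8425; ρ = a/6 = 0.3071
P₀ = 0.158276
Lq = P₀·a^c·ρ / (c!·(1−ρ)²) = 0.158276·39.12666·0.3071/(720·0.48013)
= 0.005501

Final: 0.005501


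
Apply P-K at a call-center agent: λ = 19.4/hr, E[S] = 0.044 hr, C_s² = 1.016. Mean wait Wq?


ρ = λ·E[S] = 19.4·0.044 = 0.8536
E[S²] = E[S]²(1+C_s²) = 0.044²·(1+1.016) = 0.003903
Wq = λ·E[S²]/(2(1−ρ)) = 19.4·0.003903/(2·0.1464) = 0.25860 hr

Final: 0.25860 hr


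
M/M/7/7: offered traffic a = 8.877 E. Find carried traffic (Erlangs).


B(7,8.877) = 0.355341 (Erlang-B)
Carried load = a(1 − B) = 8.877·(1 − 0.355341) = 8.877·0.644659 = 5.7226 E

Final: 5.7226 Erlangs


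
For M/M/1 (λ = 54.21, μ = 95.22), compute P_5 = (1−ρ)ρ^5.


ρ = 54.21/95.22 = 0.5693
P_n = (1−ρ)·ρ^n = (1 − 0.5693)·0.5693^5 = 0.4307·0.059808 = 0.025758

Final: 0.025758


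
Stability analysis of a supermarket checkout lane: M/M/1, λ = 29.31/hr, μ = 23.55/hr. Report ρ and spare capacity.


Total capacity cμ = 1·23.55 = 23.55/hr
ρ = λ/(cμ) = 29.31/23.55 = 1.2446
Stable ⇔ ρ < 1: NO
Spare capacity = cμ − λ = 23.55 − 29.31 = -5.76/hr

Final: ρ = 1.2446; unstable; margin = -5.76/hr


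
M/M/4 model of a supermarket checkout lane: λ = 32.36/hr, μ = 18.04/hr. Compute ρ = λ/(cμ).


ρ = λ/(cμ) = 32.36/(4·18.04) = 32.36/72.16 = 0.4484

Final: 0.4484


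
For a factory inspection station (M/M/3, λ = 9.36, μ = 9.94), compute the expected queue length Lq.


a = λ/μ = 0.9416; ρ = a/3 = 0.3139
P₀ = 0.386425
Lq = P₀·a^c·ρ / (c!·(1−ρ)²) = 0.386425·0.83497·0.3139/(6·0.47076)
= 0.03586

Final: 0.03586


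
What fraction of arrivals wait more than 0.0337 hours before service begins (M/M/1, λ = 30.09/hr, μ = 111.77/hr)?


ρ = 30.09/111.77 = 0.2692
P(Wq > t) = ρ·e^{−(μ−λ)t} = 0.2692·e^{−2.7526}
= 0.2692·0.063761 = 0.017165

Final: 0.017165
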